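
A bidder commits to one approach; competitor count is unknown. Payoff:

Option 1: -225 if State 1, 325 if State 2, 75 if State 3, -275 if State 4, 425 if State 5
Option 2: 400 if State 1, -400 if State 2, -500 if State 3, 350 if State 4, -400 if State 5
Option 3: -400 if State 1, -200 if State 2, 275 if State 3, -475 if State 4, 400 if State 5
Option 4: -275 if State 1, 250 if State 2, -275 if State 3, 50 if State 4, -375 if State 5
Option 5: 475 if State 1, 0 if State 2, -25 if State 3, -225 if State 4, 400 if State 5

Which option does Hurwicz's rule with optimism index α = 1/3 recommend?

Option 5

Option 1: 1/3·425 + 2/3·(-275) = -125/3
Option 2: 1/3·400 + 2/3·(-500) = -200
Option 3: 1/3·400 + 2/3·(-475) = -550/3
Option 4: 1/3·250 + 2/3·(-375) = -500/3
Option 5: 1/3·475 + 2/3·(-225) = 25/3
Highest Hurwicz score = 25/3 → Option 5.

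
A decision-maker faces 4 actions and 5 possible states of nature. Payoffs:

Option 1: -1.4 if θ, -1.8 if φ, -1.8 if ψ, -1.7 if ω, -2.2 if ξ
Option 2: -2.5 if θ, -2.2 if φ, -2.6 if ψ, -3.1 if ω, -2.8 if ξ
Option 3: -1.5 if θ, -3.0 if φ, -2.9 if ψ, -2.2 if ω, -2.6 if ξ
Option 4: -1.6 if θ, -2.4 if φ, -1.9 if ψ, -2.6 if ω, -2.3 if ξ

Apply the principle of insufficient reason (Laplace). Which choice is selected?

Option 1

Row averages: Option 1=-1.78, Option 2=-2.64, Option 3=-2.44, Option 4=-2.16
Highest average = -1.78 → Option 1.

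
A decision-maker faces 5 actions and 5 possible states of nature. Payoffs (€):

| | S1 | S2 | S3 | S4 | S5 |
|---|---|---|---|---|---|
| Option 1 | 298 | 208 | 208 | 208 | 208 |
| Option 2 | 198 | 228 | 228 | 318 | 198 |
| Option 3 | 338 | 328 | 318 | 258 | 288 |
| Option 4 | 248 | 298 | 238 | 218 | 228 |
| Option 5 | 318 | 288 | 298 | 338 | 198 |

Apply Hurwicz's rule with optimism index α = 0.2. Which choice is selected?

Option 1: 0.2·298 + 0.8·208 = 226
Option 2: 0.2·318 + 0.8·198 = 222
Option 3: 0.2·338 + 0.8·258 = 274
Option 4: 0.2·298 + 0.8·218 = 234
Option 5: 0.2·338 + 0.8·198 = 226
Highest Hurwicz score = 274 → Option 3.

Option 3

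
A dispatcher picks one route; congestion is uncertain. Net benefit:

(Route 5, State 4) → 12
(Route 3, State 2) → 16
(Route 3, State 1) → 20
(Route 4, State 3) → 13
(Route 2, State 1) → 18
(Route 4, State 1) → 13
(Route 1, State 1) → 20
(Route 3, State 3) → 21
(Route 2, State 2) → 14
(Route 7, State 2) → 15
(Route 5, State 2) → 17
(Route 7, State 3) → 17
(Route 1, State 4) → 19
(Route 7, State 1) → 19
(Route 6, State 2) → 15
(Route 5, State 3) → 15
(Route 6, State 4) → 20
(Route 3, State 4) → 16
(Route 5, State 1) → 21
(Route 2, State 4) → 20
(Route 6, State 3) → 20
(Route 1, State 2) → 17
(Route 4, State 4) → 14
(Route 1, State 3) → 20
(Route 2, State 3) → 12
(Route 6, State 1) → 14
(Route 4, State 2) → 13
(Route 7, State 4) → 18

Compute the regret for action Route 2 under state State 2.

3

Best payoff under State 2 is 17.
Regret = 17 − 14 = 3.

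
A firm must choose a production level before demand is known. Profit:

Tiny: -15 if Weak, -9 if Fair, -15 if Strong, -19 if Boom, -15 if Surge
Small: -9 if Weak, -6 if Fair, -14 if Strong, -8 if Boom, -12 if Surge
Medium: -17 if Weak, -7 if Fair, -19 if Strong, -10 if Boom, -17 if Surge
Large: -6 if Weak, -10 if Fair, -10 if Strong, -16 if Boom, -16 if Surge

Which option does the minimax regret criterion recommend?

Small

Column bests: Weak=-6, Fair=-6, Strong=-10, Boom=-8, Surge=-12.
Tiny regrets: 9, 3, 5, 11, 3 → max 11
Small regrets: 3, 0, 4, 0, 0 → max 4
Medium regrets: 11, 1, 9, 2, 5 → max 11
Large regrets: 0, 4, 0, 8, 4 → max 8
Smallest max regret = 4 → Small.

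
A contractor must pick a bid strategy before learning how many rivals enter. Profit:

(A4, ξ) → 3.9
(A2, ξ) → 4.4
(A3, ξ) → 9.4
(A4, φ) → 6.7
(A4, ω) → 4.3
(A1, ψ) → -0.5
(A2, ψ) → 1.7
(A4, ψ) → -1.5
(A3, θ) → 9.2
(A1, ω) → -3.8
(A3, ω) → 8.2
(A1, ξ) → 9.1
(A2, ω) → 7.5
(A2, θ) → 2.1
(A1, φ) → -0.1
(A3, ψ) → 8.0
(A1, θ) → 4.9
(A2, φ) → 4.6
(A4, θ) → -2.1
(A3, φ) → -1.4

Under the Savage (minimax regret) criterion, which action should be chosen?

A2

Column bests: θ=9.2, φ=6.7, ψ=8.0, ω=8.2, ξ=9.4.
A1 regrets: 4.3, 6.8, 8.5, 12.0, 0.3 → max 12.0
A2 regrets: 7.1, 2.1, 6.3, 0.7, 5.0 → max 7.1
A3 regrets: 0.0, 8.1, 0.0, 0.0, 0.0 → max 8.1
A4 regrets: 11.3, 0.0, 9.5, 3.9, 5.5 → max 11.3
Smallest max regret = 7.1 → A2.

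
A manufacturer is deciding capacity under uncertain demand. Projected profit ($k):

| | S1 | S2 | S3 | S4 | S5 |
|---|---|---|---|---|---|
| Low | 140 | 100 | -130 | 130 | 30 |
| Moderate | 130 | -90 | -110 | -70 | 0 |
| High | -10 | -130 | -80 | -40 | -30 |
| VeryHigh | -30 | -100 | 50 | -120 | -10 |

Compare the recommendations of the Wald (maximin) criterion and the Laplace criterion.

maximin → Moderate; laplace → Low (disagree)

Row minima: Low=-130, Moderate=-110, High=-130, VeryHigh=-120
Best worst-case = -110 → Moderate.
Row averages: Low=54, Moderate=-28, High=-58, VeryHigh=-42
Highest average = 54 → Low.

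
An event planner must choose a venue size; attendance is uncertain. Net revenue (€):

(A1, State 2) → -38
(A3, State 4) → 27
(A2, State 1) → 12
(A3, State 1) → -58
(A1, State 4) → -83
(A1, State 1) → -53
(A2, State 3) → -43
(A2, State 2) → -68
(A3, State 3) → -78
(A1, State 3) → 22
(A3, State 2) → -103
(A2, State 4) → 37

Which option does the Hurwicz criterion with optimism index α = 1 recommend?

A2

A1: 1·22 + 0·(-83) = 22
A2: 1·37 + 0·(-68) = 37
A3: 1·27 + 0·(-103) = 27
Highest Hurwicz score = 37 → A2.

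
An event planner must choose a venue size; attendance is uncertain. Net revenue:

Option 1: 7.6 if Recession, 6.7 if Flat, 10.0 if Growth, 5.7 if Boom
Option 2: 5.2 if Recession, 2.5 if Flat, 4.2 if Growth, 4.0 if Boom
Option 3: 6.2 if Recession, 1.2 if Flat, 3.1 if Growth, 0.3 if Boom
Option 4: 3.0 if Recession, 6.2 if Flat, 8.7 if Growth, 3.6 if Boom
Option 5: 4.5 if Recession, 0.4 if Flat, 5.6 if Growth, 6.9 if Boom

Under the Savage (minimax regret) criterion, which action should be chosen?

Column bests: Recession=7.6, Flat=6.7, Growth=10.0, Boom=6.9.
Option 1 regrets: 0.0, 0.0, 0.0, 1.2 → max 1.2
Option 2 regrets: 2.4, 4.2, 5.8, 2.9 → max 5.8
Option 3 regrets: 1.4, 5.5, 6.9, 6.6 → max 6.9
Option 4 regrets: 4.6, 0.5, 1.3, 3.3 → max 4.6
Option 5 regrets: 3.1, 6.3, 4.4, 0.0 → max 6.3
Smallest max regret = 1.2 → Option 1.

Option 1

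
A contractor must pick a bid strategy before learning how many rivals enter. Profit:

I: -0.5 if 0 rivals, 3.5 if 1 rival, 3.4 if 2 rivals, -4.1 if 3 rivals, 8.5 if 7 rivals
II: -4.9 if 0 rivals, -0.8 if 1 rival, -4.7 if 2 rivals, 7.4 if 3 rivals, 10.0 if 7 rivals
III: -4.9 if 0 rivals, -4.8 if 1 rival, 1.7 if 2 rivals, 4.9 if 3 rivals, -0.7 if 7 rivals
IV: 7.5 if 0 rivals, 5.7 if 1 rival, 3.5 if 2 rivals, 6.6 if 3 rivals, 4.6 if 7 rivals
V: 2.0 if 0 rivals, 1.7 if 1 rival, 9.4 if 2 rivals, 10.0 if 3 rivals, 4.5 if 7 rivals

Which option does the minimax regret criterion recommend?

Column bests: 0 rivals=7.5, 1 rival=5.7, 2 rivals=9.4, 3 rivals=10.0, 7 rivals=10.0.
I regrets: 8.0, 2.2, 6.0, 14.1, 1.5 → max 14.1
II regrets: 12.4, 6.5, 14.1, 2.6, 0.0 → max 14.1
III regrets: 12.4, 10.5, 7.7, 5.1, 10.7 → max 12.4
IV regrets: 0.0, 0.0, 5.9, 3.4, 5.4 → max 5.9
V regrets: 5.5, 4.0, 0.0, 0.0, 5.5 → max 5.5
Smallest max regret = 5.5 → V.

V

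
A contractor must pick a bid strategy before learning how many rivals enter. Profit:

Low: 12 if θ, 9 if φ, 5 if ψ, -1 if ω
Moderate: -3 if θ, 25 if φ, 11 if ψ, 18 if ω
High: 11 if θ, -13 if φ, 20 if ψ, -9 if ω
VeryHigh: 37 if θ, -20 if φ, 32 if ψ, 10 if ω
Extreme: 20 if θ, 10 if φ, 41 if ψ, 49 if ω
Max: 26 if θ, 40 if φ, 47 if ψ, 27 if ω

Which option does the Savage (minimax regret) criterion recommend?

Column bests: θ=37, φ=40, ψ=47, ω=49.
Low regrets: 25, 31, 42, 50 → max 50
Moderate regrets: 40, 15, 36, 31 → max 40
High regrets: 26, 53, 27, 58 → max 58
VeryHigh regrets: 0, 60, 15, 39 → max 60
Extreme regrets: 17, 30, 6, 0 → max 30
Max regrets: 11, 0, 0, 22 → max 22
Smallest max regret = 22 → Max.

Max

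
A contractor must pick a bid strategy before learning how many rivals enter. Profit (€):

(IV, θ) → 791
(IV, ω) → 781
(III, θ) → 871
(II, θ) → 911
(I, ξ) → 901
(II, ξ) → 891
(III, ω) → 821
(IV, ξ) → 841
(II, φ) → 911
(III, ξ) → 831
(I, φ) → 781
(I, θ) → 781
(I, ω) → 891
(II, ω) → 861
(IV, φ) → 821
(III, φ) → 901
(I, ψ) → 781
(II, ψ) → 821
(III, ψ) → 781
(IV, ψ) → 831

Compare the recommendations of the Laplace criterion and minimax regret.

laplace → II; minimax regret → II (agree)

Row averages: I=827, II=879, III=841, IV=813
Highest average = 879 → II.
Column bests: θ=911, φ=911, ψ=831, ω=891, ξ=901.
I regrets: 130, 130, 50, 0, 0 → max 130
II regrets: 0, 0, 10, 30, 10 → max 30
III regrets: 40, 10, 50, 70, 70 → max 70
IV regrets: 120, 90, 0, 110, 60 → max 120
Smallest max regret = 30 → II.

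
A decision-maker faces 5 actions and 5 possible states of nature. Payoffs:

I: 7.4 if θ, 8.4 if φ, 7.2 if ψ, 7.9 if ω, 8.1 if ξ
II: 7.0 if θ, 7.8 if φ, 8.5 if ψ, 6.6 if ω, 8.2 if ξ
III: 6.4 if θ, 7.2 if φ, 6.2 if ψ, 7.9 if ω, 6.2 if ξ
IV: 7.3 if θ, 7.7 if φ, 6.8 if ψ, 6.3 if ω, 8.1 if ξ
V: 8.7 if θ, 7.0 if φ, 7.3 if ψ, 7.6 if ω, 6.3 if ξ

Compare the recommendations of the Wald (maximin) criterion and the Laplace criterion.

maximin → I; laplace → I (agree)

Row minima: I=7.2, II=6.6, III=6.2, IV=6.3, V=6.3
Best worst-case = 7.2 → I.
Row averages: I=7.8, II=7.62, III=6.78, IV=7.24, V=7.38
Highest average = 7.8 → I.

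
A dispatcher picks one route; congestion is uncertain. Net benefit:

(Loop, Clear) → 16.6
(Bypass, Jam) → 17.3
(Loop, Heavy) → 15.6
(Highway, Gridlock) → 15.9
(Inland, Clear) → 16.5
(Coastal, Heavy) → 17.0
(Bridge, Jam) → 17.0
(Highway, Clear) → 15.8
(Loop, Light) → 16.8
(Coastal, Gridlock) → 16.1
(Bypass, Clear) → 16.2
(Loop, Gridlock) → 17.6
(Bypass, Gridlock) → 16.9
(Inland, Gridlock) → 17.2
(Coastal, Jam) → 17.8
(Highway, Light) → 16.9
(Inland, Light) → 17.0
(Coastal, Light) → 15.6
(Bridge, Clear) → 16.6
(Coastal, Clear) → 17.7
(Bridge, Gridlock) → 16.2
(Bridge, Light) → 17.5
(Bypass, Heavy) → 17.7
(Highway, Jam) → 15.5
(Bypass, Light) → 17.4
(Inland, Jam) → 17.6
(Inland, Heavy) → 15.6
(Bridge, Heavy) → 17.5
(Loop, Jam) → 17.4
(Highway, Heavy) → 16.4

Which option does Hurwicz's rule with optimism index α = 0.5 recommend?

Coastal: 0.5·17.8 + 0.5·15.6 = 16.7
Inland: 0.5·17.6 + 0.5·15.6 = 16.6
Bridge: 0.5·17.5 + 0.5·16.2 = 16.85
Loop: 0.5·17.6 + 0.5·15.6 = 16.6
Highway: 0.5·16.9 + 0.5·15.5 = 16.2
Bypass: 0.5·17.7 + 0.5·16.2 = 16.95
Highest Hurwicz score = 16.95 → Bypass.

Bypass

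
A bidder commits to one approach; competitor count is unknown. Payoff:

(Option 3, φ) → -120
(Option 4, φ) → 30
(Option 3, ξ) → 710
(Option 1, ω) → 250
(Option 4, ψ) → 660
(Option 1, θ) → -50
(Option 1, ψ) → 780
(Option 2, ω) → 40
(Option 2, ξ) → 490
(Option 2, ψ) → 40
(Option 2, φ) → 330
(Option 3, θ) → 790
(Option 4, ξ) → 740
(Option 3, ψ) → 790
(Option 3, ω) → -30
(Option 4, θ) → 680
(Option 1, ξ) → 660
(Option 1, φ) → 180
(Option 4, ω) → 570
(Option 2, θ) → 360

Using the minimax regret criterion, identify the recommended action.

Option 4

Column bests: θ=790, φ=330, ψ=790, ω=570, ξ=740.
Option 1 regrets: 840, 150, 10, 320, 80 → max 840
Option 2 regrets: 430, 0, 750, 530, 250 → max 750
Option 3 regrets: 0, 450, 0, 600, 30 → max 600
Option 4 regrets: 110, 300, 130, 0, 0 → max 300
Smallest max regret = 300 → Option 4.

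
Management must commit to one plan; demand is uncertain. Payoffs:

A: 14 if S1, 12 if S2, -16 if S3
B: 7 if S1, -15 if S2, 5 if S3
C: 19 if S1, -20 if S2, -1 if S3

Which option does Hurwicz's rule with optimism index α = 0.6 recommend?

A: 0.6·14 + 0.4·(-16) = 2
B: 0.6·7 + 0.4·(-15) = -1.8
C: 0.6·19 + 0.4·(-20) = 3.4
Highest Hurwicz score = 3.4 → C.

C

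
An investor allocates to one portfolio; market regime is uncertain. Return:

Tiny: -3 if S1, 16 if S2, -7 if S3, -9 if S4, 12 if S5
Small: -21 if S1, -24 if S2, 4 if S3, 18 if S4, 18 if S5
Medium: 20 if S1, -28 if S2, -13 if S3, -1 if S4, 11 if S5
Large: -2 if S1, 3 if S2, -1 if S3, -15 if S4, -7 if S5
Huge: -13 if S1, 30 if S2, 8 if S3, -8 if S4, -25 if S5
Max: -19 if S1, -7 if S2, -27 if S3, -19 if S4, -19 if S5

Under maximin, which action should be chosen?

Tiny

Row minima: Tiny=-9, Small=-24, Medium=-28, Large=-15, Huge=-25, Max=-27
Best worst-case = -9 → Tiny.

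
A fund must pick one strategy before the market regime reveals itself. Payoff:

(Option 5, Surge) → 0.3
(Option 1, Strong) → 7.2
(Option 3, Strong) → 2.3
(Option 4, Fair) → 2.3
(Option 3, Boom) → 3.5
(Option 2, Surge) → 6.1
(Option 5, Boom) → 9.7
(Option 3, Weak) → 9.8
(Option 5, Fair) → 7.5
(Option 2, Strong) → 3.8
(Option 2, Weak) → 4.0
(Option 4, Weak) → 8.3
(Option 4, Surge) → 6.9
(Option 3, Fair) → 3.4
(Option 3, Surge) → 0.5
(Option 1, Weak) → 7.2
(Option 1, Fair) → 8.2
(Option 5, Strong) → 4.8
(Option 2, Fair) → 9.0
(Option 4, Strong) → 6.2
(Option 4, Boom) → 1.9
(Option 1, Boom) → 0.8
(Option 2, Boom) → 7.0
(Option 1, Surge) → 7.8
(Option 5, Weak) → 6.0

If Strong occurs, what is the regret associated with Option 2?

3.4

Best payoff under Strong is 7.2.
Regret = 7.2 − 3.8 = 3.4.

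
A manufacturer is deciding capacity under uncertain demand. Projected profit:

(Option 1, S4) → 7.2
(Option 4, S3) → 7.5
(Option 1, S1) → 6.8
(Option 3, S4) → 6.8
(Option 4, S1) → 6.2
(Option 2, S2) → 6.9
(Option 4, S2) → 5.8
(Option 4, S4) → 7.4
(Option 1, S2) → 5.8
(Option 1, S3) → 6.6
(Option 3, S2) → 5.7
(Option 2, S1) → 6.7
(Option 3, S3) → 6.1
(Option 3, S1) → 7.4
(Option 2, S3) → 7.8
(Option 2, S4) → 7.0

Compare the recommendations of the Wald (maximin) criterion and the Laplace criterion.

Row minima: Option 1=5.8, Option 2=6.7, Option 3=5.7, Option 4=5.8
Best worst-case = 6.7 → Option 2.
Row averages: Option 1=6.6, Option 2=7.1, Option 3=6.5, Option 4=6.725
Highest average = 7.1 → Option 2.

maximin → Option 2; laplace → Option 2 (agree)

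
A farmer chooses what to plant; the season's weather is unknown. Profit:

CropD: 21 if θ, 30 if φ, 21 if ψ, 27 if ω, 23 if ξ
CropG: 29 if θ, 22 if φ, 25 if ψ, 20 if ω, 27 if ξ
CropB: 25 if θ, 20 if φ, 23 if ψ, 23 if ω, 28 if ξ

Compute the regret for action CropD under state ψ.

4

Best payoff under ψ is 25.
Regret = 25 − 21 = 4.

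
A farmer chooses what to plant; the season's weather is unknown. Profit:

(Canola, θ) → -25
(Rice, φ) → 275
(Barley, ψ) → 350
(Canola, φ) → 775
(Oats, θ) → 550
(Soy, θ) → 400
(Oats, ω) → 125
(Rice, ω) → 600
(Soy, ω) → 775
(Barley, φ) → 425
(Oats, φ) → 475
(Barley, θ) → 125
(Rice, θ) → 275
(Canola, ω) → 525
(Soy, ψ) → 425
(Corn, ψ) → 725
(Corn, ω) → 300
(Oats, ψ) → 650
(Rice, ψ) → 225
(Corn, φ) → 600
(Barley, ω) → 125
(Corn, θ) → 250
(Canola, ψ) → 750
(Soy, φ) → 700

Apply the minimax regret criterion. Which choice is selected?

Column bests: θ=550, φ=775, ψ=750, ω=775.
Oats regrets: 0, 300, 100, 650 → max 650
Soy regrets: 150, 75, 325, 0 → max 325
Barley regrets: 425, 350, 400, 650 → max 650
Rice regrets: 275, 500, 525, 175 → max 525
Canola regrets: 575, 0, 0, 250 → max 575
Corn regrets: 300, 175, 25, 475 → max 475
Smallest max regret = 325 → Soy.

Soy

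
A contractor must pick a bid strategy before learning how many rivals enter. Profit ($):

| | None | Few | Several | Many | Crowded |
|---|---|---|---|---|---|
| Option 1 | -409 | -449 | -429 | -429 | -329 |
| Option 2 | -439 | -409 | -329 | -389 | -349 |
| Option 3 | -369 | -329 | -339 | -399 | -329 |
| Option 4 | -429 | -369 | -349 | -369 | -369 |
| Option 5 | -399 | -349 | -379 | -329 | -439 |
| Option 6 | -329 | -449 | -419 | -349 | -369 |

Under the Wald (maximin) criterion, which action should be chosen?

Option 3

Row minima: Option 1=-449, Option 2=-439, Option 3=-399, Option 4=-429, Option 5=-439, Option 6=-449
Best worst-case = -399 → Option 3.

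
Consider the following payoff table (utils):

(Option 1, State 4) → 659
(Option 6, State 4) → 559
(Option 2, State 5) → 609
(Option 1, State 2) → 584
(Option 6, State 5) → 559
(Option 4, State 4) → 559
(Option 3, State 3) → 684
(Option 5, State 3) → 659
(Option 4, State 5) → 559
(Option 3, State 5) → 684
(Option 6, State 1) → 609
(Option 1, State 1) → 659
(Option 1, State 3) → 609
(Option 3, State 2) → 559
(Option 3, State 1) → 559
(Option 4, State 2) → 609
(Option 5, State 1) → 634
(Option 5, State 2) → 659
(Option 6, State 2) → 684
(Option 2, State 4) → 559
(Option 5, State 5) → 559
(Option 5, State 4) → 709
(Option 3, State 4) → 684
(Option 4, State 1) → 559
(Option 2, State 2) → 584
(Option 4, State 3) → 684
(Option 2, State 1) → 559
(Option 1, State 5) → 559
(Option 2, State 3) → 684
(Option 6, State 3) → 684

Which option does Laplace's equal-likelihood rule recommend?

Option 5

Row averages: Option 1=614, Option 2=599, Option 3=634, Option 4=594, Option 5=644, Option 6=619
Highest average = 644 → Option 5.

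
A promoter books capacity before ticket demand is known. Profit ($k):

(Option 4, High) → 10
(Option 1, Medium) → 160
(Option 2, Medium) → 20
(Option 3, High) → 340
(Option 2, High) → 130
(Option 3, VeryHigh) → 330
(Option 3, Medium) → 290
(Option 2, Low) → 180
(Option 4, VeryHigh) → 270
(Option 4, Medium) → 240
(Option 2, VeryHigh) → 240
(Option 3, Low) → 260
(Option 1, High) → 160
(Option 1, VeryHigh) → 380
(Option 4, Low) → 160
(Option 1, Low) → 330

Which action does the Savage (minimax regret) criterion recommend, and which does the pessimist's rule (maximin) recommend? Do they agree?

minimax regret → Option 3; maximin → Option 3 (agree)

Column bests: Low=330, Medium=290, High=340, VeryHigh=380.
Option 1 regrets: 0, 130, 180, 0 → max 180
Option 2 regrets: 150, 270, 210, 140 → max 270
Option 3 regrets: 70, 0, 0, 50 → max 70
Option 4 regrets: 170, 50, 330, 110 → max 330
Smallest max regret = 70 → Option 3.
Row minima: Option 1=160, Option 2=20, Option 3=260, Option 4=10
Best worst-case = 260 → Option 3.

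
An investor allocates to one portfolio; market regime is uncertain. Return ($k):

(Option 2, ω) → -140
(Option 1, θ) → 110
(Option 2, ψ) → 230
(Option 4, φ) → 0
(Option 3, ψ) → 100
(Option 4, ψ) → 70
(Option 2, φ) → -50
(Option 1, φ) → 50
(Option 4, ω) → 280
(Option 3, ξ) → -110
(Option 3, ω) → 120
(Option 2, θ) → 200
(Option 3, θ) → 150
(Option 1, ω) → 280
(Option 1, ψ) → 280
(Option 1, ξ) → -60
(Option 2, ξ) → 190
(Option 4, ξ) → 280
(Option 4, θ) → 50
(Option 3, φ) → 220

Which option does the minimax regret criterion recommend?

Column bests: θ=200, φ=220, ψ=280, ω=280, ξ=280.
Option 1 regrets: 90, 170, 0, 0, 340 → max 340
Option 2 regrets: 0, 270, 50, 420, 90 → max 420
Option 3 regrets: 50, 0, 180, 160, 390 → max 390
Option 4 regrets: 150, 220, 210, 0, 0 → max 220
Smallest max regret = 220 → Option 4.

Option 4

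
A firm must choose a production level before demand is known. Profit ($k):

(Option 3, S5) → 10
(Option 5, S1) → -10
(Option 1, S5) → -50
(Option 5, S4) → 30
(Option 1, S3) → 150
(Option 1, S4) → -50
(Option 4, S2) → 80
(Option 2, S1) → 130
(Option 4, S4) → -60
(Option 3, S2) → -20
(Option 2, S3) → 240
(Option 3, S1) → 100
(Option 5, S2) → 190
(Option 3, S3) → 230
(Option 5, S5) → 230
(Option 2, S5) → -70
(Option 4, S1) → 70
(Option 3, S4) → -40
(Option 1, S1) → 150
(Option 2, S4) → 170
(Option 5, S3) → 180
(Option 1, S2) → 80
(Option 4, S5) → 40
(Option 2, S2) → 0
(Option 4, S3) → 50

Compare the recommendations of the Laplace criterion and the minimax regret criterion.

Row averages: Option 1=56, Option 2=94, Option 3=56, Option 4=36, Option 5=124
Highest average = 124 → Option 5.
Column bests: S1=150, S2=190, S3=240, S4=170, S5=230.
Option 1 regrets: 0, 110, 90, 220, 280 → max 280
Option 2 regrets: 20, 190, 0, 0, 300 → max 300
Option 3 regrets: 50, 210, 10, 210, 220 → max 220
Option 4 regrets: 80, 110, 190, 230, 190 → max 230
Option 5 regrets: 160, 0, 60, 140, 0 → max 160
Smallest max regret = 160 → Option 5.

laplace → Option 5; minimax regret → Option 5 (agree)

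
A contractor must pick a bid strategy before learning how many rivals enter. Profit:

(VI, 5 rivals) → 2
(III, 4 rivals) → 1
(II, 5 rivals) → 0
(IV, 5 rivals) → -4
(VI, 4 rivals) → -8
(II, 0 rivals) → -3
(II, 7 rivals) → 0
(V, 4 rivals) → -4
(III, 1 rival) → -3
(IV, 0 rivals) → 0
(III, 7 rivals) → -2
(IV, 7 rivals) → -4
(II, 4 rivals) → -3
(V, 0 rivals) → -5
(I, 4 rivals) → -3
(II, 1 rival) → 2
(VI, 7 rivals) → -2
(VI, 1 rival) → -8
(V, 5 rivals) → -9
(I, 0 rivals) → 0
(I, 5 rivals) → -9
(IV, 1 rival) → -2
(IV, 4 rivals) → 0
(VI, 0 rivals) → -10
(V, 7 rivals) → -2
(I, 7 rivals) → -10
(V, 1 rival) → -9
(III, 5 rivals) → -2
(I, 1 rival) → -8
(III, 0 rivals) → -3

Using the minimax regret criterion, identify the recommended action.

Column bests: 0 rivals=0, 1 rival=2, 4 rivals=1, 5 rivals=2, 7 rivals=0.
I regrets: 0, 10, 4, 11, 10 → max 11
II regrets: 3, 0, 4, 2, 0 → max 4
III regrets: 3, 5, 0, 4, 2 → max 5
IV regrets: 0, 4, 1, 6, 4 → max 6
V regrets: 5, 11, 5, 11, 2 → max 11
VI regrets: 10, 10, 9, 0, 2 → max 10
Smallest max regret = 4 → II.

II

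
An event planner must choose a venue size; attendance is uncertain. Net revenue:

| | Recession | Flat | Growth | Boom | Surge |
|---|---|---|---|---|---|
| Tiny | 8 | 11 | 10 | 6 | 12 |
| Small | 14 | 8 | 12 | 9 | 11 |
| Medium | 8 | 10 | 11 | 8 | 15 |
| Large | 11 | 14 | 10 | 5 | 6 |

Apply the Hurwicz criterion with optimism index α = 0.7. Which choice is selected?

Tiny: 0.7·12 + 0.3·6 = 10.2
Small: 0.7·14 + 0.3·8 = 12.2
Medium: 0.7·15 + 0.3·8 = 12.9
Large: 0.7·14 + 0.3·5 = 11.3
Highest Hurwicz score = 12.9 → Medium.

Medium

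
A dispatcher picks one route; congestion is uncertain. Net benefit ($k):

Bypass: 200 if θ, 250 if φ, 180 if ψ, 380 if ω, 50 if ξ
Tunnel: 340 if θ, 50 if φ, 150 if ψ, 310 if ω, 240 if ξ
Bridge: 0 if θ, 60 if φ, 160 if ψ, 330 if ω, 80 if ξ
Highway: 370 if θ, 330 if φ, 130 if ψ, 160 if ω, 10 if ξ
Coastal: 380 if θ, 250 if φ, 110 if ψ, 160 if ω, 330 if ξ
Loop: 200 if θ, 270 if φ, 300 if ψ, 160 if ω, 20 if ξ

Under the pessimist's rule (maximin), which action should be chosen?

Coastal

Row minima: Bypass=50, Tunnel=50, Bridge=0, Highway=10, Coastal=110, Loop=20
Best worst-case = 110 → Coastal.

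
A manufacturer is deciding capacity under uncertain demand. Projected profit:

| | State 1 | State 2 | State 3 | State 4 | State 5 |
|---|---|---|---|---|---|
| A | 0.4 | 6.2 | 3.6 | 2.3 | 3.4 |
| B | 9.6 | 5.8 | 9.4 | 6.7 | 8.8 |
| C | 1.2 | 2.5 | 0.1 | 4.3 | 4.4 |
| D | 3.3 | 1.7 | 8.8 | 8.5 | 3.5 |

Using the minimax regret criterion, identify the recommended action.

Column bests: State 1=9.6, State 2=6.2, State 3=9.4, State 4=8.5, State 5=8.8.
A regrets: 9.2, 0.0, 5.8, 6.2, 5.4 → max 9.2
B regrets: 0.0, 0.4, 0.0, 1.8, 0.0 → max 1.8
C regrets: 8.4, 3.7, 9.3, 4.2, 4.4 → max 9.3
D regrets: 6.3, 4.5, 0.6, 0.0, 5.3 → max 6.3
Smallest max regret = 1.8 → B.

B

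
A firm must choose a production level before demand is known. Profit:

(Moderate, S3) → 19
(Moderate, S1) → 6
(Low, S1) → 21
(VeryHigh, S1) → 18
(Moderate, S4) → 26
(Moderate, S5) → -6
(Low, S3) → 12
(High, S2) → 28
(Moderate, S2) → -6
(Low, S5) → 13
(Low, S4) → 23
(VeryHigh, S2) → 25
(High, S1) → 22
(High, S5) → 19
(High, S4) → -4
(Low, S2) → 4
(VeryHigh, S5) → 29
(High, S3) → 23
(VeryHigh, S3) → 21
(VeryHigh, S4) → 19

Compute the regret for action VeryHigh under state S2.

Best payoff under S2 is 28.
Regret = 28 − 25 = 3.

3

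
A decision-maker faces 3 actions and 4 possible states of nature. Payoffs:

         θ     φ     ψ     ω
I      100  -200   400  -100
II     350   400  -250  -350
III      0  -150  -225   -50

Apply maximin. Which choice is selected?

I

Row minima: I=-200, II=-350, III=-225
Best worst-case = -200 → I.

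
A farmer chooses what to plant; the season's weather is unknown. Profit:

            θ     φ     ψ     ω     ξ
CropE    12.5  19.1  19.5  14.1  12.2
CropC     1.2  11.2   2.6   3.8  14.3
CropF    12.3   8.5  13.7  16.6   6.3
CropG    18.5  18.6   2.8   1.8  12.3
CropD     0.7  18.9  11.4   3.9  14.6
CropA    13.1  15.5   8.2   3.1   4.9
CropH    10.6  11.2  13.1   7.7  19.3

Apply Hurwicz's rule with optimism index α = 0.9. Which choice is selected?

CropE: 0.9·19.5 + 0.1·12.2 = 18.77
CropC: 0.9·14.3 + 0.1·1.2 = 12.99
CropF: 0.9·16.6 + 0.1·6.3 = 15.57
CropG: 0.9·18.6 + 0.1·1.8 = 16.92
CropD: 0.9·18.9 + 0.1·0.7 = 17.08
CropA: 0.9·15.5 + 0.1·3.1 = 14.26
CropH: 0.9·19.3 + 0.1·7.7 = 18.14
Highest Hurwicz score = 18.77 → CropE.

CropE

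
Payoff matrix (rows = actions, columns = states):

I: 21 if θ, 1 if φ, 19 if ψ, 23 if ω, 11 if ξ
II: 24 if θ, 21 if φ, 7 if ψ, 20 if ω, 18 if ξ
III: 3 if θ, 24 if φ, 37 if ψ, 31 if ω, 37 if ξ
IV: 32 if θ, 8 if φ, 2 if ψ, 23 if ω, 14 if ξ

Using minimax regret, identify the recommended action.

Column bests: θ=32, φ=24, ψ=37, ω=31, ξ=37.
I regrets: 11, 23, 18, 8, 26 → max 26
II regrets: 8, 3, 30, 11, 19 → max 30
III regrets: 29, 0, 0, 0, 0 → max 29
IV regrets: 0, 16, 35, 8, 23 → max 35
Smallest max regret = 26 → I.

I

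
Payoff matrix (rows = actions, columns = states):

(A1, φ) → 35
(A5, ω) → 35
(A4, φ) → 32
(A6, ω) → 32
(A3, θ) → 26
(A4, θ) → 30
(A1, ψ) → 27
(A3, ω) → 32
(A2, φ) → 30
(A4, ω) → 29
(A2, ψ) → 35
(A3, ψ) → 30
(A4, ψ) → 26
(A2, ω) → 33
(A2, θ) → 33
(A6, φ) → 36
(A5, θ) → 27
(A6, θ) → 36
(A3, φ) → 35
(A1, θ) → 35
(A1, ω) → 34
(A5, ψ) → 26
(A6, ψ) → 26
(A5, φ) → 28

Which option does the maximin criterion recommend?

Row minima: A1=27, A2=30, A3=26, A4=26, A5=26, A6=26
Best worst-case = 30 → A2.

A2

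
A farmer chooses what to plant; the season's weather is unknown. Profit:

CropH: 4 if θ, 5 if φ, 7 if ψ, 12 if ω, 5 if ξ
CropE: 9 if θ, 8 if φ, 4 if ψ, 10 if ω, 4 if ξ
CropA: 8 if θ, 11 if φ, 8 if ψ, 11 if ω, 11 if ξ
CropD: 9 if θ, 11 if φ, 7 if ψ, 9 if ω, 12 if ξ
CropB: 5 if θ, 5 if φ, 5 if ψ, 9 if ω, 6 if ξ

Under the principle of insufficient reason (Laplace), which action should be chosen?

Row averages: CropH=6.6, CropE=7, CropA=9.8, CropD=9.6, CropB=6
Highest average = 9.8 → CropA.

CropA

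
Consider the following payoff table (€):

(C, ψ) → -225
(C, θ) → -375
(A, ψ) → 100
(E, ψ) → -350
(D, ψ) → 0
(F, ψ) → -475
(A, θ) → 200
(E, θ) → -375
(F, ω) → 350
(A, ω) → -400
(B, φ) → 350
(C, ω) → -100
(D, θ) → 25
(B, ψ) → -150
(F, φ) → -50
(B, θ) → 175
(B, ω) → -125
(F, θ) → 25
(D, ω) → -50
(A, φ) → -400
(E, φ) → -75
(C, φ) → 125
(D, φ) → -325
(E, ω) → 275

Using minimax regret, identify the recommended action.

Column bests: θ=200, φ=350, ψ=100, ω=350.
A regrets: 0, 750, 0, 750 → max 750
B regrets: 25, 0, 250, 475 → max 475
C regrets: 575, 225, 325, 450 → max 575
D regrets: 175, 675, 100, 400 → max 675
E regrets: 575, 425, 450, 75 → max 575
F regrets: 175, 400, 575, 0 → max 575
Smallest max regret = 475 → B.

B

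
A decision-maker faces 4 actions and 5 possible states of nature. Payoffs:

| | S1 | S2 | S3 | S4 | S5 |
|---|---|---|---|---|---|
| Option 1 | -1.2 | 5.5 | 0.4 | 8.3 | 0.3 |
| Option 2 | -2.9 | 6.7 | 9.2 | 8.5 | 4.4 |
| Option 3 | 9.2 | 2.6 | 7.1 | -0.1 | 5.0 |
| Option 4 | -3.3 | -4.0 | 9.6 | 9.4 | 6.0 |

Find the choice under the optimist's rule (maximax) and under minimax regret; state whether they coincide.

maximax → Option 4; minimax regret → Option 3 (disagree)

Row maxima: Option 1=8.3, Option 2=9.2, Option 3=9.2, Option 4=9.6
Best best-case = 9.6 → Option 4.
Column bests: S1=9.2, S2=6.7, S3=9.6, S4=9.4, S5=6.0.
Option 1 regrets: 10.4, 1.2, 9.2, 1.1, 5.7 → max 10.4
Option 2 regrets: 12.1, 0.0, 0.4, 0.9, 1.6 → max 12.1
Option 3 regrets: 0.0, 4.1, 2.5, 9.5, 1.0 → max 9.5
Option 4 regrets: 12.5, 10.7, 0.0, 0.0, 0.0 → max 12.5
Smallest max regret = 9.5 → Option 3.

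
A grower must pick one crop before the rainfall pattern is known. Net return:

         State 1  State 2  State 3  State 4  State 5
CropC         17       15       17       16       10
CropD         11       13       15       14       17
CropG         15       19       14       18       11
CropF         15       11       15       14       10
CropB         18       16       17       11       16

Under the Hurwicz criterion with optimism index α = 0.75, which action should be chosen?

CropC: 0.75·17 + 0.25·10 = 15.25
CropD: 0.75·17 + 0.25·11 = 15.5
CropG: 0.75·19 + 0.25·11 = 17
CropF: 0.75·15 + 0.25·10 = 13.75
CropB: 0.75·18 + 0.25·11 = 16.25
Highest Hurwicz score = 17 → CropG.

CropG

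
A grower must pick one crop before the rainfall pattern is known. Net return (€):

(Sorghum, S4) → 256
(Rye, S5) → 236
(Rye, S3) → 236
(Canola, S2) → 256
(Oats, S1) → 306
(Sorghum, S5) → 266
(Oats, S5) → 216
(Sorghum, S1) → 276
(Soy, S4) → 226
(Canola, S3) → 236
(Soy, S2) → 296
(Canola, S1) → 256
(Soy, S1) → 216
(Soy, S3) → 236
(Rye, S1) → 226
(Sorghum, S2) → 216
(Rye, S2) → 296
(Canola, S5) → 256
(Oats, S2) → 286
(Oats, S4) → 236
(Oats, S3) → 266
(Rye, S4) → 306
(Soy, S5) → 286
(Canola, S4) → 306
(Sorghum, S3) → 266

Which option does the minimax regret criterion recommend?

Canola

Column bests: S1=306, S2=296, S3=266, S4=306, S5=286.
Canola regrets: 50, 40, 30, 0, 30 → max 50
Sorghum regrets: 30, 80, 0, 50, 20 → max 80
Rye regrets: 80, 0, 30, 0, 50 → max 80
Oats regrets: 0, 10, 0, 70, 70 → max 70
Soy regrets: 90, 0, 30, 80, 0 → max 90
Smallest max regret = 50 → Canola.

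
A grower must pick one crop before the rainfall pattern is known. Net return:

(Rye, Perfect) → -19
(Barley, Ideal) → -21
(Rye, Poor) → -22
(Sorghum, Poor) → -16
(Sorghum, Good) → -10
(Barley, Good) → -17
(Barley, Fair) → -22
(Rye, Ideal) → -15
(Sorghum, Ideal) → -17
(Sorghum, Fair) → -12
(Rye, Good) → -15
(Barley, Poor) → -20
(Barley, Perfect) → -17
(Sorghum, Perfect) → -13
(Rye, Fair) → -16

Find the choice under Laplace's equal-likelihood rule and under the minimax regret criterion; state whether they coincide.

Row averages: Barley=-19.4, Rye=-17.4, Sorghum=-13.6
Highest average = -13.6 → Sorghum.
Column bests: Poor=-16, Fair=-12, Good=-10, Ideal=-15, Perfect=-13.
Barley regrets: 4, 10, 7, 6, 4 → max 10
Rye regrets: 6, 4, 5, 0, 6 → max 6
Sorghum regrets: 0, 0, 0, 2, 0 → max 2
Smallest max regret = 2 → Sorghum.

laplace → Sorghum; minimax regret → Sorghum (agree)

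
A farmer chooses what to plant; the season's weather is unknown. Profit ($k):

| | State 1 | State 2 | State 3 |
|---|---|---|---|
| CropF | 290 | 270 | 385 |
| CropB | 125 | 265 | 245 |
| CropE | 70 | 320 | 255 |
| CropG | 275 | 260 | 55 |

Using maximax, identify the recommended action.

Row maxima: CropF=385, CropB=265, CropE=320, CropG=275
Best best-case = 385 → CropF.

CropF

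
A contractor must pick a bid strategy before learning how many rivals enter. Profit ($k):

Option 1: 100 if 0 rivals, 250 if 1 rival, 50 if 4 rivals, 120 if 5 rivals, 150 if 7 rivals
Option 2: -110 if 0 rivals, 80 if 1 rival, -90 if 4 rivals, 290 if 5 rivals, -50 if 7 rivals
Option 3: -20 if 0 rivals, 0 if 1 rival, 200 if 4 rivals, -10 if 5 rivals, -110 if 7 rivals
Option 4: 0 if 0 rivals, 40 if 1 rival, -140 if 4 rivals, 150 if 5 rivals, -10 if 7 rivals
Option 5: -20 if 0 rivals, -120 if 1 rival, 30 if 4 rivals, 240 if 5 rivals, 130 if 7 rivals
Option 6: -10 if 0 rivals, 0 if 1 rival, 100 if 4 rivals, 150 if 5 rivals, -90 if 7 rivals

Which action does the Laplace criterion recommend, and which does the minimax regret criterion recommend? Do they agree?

Row averages: Option 1=134, Option 2=24, Option 3=12, Option 4=8, Option 5=52, Option 6=30
Highest average = 134 → Option 1.
Column bests: 0 rivals=100, 1 rival=250, 4 rivals=200, 5 rivals=290, 7 rivals=150.
Option 1 regrets: 0, 0, 150, 170, 0 → max 170
Option 2 regrets: 210, 170, 290, 0, 200 → max 290
Option 3 regrets: 120, 250, 0, 300, 260 → max 300
Option 4 regrets: 100, 210, 340, 140, 160 → max 340
Option 5 regrets: 120, 370, 170, 50, 20 → max 370
Option 6 regrets: 110, 250, 100, 140, 240 → max 250
Smallest max regret = 170 → Option 1.

laplace → Option 1; minimax regret → Option 1 (agree)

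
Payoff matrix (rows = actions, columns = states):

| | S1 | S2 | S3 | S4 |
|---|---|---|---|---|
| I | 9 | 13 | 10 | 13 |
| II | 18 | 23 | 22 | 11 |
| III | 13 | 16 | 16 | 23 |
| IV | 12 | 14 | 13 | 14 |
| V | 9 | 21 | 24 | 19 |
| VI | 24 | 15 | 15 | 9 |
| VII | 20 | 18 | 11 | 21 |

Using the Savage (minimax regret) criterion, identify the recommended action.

Column bests: S1=24, S2=23, S3=24, S4=23.
I regrets: 15, 10, 14, 10 → max 15
II regrets: 6, 0, 2, 12 → max 12
III regrets: 11, 7, 8, 0 → max 11
IV regrets: 12, 9, 11, 9 → max 12
V regrets: 15, 2, 0, 4 → max 15
VI regrets: 0, 8, 9, 14 → max 14
VII regrets: 4, 5, 13, 2 → max 13
Smallest max regret = 11 → III.

III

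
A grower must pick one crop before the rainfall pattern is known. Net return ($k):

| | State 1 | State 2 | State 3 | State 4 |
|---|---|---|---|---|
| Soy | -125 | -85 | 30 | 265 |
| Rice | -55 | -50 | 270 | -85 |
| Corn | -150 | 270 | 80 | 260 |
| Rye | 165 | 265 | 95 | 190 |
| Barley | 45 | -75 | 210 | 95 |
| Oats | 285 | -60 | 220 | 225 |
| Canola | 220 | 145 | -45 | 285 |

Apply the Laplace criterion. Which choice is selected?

Row averages: Soy=21.25, Rice=20, Corn=115, Rye=178.75, Barley=68.75, Oats=167.5, Canola=151.25
Highest average = 178.75 → Rye.

Rye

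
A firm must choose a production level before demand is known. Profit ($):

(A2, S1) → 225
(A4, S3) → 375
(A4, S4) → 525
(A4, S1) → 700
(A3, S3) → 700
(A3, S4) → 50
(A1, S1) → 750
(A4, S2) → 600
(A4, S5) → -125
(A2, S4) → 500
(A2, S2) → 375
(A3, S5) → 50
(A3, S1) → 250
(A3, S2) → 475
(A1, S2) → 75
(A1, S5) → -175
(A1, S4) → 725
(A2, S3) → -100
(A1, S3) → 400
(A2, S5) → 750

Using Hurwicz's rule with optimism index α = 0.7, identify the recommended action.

A3

A1: 0.7·750 + 0.3·(-175) = 472.5
A2: 0.7·750 + 0.3·(-100) = 495
A3: 0.7·700 + 0.3·50 = 505
A4: 0.7·700 + 0.3·(-125) = 452.5
Highest Hurwicz score = 505 → A3.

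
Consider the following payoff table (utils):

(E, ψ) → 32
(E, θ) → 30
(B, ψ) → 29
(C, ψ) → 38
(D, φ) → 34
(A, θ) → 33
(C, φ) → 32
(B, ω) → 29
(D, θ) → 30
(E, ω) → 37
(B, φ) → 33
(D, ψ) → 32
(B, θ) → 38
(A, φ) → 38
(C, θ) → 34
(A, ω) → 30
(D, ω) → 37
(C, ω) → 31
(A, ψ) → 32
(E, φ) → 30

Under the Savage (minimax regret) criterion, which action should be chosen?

Column bests: θ=38, φ=38, ψ=38, ω=37.
A regrets: 5, 0, 6, 7 → max 7
B regrets: 0, 5, 9, 8 → max 9
C regrets: 4, 6, 0, 6 → max 6
D regrets: 8, 4, 6, 0 → max 8
E regrets: 8, 8, 6, 0 → max 8
Smallest max regret = 6 → C.

C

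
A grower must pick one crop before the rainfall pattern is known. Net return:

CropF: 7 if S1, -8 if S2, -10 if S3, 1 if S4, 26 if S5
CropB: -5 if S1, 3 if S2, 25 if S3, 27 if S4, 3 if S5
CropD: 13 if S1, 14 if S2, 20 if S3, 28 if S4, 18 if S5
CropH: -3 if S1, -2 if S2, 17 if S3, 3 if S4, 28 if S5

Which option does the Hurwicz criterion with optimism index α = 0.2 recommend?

CropD

CropF: 0.2·26 + 0.8·(-10) = -2.8
CropB: 0.2·27 + 0.8·(-5) = 1.4
CropD: 0.2·28 + 0.8·13 = 16
CropH: 0.2·28 + 0.8·(-3) = 3.2
Highest Hurwicz score = 16 → CropD.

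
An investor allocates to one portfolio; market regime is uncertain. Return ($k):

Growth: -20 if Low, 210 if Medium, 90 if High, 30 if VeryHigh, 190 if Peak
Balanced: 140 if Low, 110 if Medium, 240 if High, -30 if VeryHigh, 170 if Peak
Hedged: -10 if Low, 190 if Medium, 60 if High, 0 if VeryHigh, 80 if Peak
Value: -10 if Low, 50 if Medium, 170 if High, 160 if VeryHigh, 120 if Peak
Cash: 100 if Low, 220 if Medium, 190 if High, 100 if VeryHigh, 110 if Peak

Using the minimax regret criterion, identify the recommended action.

Cash

Column bests: Low=140, Medium=220, High=240, VeryHigh=160, Peak=190.
Growth regrets: 160, 10, 150, 130, 0 → max 160
Balanced regrets: 0, 110, 0, 190, 20 → max 190
Hedged regrets: 150, 30, 180, 160, 110 → max 180
Value regrets: 150, 170, 70, 0, 70 → max 170
Cash regrets: 40, 0, 50, 60, 80 → max 80
Smallest max regret = 80 → Cash.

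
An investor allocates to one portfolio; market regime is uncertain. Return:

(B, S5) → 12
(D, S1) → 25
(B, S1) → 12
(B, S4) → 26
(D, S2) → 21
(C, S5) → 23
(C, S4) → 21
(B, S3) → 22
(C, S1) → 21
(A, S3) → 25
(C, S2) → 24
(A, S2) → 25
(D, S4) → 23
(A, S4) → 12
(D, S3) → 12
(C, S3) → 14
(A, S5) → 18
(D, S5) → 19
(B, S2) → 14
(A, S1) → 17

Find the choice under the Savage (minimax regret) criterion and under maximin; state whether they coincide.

Column bests: S1=25, S2=25, S3=25, S4=26, S5=23.
A regrets: 8, 0, 0, 14, 5 → max 14
B regrets: 13, 11, 3, 0, 11 → max 13
C regrets: 4, 1, 11, 5, 0 → max 11
D regrets: 0, 4, 13, 3, 4 → max 13
Smallest max regret = 11 → C.
Row minima: A=12, B=12, C=14, D=12
Best worst-case = 14 → C.

minimax regret → C; maximin → C (agree)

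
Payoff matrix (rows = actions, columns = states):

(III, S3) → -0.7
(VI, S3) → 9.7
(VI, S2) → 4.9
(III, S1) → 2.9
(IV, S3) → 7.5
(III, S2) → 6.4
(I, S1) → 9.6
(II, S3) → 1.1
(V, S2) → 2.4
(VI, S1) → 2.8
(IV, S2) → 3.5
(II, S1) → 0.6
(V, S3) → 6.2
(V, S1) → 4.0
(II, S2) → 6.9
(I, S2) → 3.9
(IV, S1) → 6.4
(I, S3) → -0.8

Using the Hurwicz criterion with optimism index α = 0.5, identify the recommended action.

I: 0.5·9.6 + 0.5·(-0.8) = 4.4
II: 0.5·6.9 + 0.5·0.6 = 3.75
III: 0.5·6.4 + 0.5·(-0.7) = 2.85
IV: 0.5·7.5 + 0.5·3.5 = 5.5
V: 0.5·6.2 + 0.5·2.4 = 4.3
VI: 0.5·9.7 + 0.5·2.8 = 6.25
Highest Hurwicz score = 6.25 → VI.

VI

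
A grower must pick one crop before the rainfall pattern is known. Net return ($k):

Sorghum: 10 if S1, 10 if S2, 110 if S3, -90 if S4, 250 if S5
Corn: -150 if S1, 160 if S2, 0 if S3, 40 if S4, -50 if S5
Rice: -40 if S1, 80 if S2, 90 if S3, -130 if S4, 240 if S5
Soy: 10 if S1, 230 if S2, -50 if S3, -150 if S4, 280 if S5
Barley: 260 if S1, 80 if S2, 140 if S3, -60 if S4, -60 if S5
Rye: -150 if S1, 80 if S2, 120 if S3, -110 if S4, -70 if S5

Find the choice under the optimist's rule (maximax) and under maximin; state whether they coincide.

Row maxima: Sorghum=250, Corn=160, Rice=240, Soy=280, Barley=260, Rye=120
Best best-case = 280 → Soy.
Row minima: Sorghum=-90, Corn=-150, Rice=-130, Soy=-150, Barley=-60, Rye=-150
Best worst-case = -60 → Barley.

maximax → Soy; maximin → Barley (disagree)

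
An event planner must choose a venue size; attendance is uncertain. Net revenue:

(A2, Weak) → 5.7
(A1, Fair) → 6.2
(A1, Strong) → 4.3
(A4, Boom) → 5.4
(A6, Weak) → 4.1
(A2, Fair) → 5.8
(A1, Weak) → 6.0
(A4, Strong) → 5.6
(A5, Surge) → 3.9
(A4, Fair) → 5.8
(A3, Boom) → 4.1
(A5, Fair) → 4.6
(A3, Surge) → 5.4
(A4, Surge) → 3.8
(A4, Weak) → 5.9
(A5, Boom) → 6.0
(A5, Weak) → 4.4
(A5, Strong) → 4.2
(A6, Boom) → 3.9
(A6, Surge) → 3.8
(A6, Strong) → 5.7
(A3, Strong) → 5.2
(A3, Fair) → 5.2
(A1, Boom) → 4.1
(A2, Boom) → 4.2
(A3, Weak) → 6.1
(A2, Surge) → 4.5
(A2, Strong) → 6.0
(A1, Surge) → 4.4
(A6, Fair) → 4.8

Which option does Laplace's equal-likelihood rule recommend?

A4

Row averages: A1=5, A2=5.24, A3=5.2, A4=5.3, A5=4.62, A6=4.46
Highest average = 5.3 → A4.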